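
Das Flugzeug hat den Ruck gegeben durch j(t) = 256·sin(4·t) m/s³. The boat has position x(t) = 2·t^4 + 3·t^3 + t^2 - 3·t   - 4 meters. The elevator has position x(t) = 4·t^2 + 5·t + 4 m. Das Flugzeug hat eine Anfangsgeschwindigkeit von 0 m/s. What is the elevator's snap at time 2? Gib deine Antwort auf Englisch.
To solve this, we need to take 4 derivatives of our position equation x(t) = 4·t^2 + 5·t + 4. Taking d/dt of x(t), we find v(t) = 8·t + 5. The derivative of velocity gives acceleration: a(t) = 8. Taking d/dt of a(t), we find j(t) = 0. Differentiating jerk, we get snap: s(t) = 0. Using s(t) = 0 and substituting t = 2, we find s = 0.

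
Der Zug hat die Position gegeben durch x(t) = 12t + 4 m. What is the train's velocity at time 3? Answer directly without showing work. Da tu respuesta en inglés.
The velocity at t = 3 is v = 12.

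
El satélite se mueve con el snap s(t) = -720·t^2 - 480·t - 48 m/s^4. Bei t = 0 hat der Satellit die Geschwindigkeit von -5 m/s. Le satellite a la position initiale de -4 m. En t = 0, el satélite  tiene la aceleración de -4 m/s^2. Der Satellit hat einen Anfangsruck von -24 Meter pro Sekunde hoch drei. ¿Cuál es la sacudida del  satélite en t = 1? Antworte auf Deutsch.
Wir müssen unsere Gleichung für den Snap s(t) = -720·t^2 - 480·t - 48 1-mal integrieren. Mit ∫s(t)dt und Anwendung von j(0) = -24, finden wir j(t) = -240·t^3 - 240·t^2 - 48·t - 24. Aus der Gleichung für den Ruck j(t) = -240·t^3 - 240·t^2 - 48·t - 24, setzen wir t = 1 ein und erhalten j = -552.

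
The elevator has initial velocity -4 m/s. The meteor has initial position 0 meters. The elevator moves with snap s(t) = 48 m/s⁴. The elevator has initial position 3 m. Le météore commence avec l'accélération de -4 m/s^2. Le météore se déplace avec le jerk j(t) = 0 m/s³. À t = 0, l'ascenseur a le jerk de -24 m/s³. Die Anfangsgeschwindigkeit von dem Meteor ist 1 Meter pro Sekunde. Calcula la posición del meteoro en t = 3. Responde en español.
Necesitamos integrar nuestra ecuación de la sacudida j(t) = 0 3 veces. Integrando la sacudida y usando la condición inicial a(0) = -4, obtenemos a(t) = -4. Integrando la aceleración y usando la condición inicial v(0) = 1, obtenemos v(t) = 1 - 4·t. Integrando la velocidad y usando la condición inicial x(0) = 0, obtenemos x(t) = -2·t^2 + t. Tenemos la posición x(t) = -2·t^2 + t. Sustituyendo t = 3: x(3) = -15.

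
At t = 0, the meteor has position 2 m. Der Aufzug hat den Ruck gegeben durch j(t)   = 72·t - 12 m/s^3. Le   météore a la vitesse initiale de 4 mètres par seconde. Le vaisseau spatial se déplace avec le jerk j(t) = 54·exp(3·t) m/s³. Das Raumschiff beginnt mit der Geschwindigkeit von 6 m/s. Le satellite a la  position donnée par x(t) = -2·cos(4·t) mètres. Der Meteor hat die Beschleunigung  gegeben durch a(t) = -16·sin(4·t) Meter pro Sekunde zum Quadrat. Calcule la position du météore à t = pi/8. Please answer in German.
Um dies zu lösen, müssen wir 2 Stammfunktionen unserer Gleichung für die Beschleunigung a(t) = -16·sin(4·t) finden. Durch Integration von der Beschleunigung und Verwendung der Anfangsbedingung v(0) = 4, erhalten wir v(t) = 4·cos(4·t). Mit ∫v(t)dt und Anwendung von x(0) = 2, finden wir x(t) = sin(4·t) + 2. Mit x(t) = sin(4·t) + 2 und Einsetzen von t = pi/8, finden wir x = 3.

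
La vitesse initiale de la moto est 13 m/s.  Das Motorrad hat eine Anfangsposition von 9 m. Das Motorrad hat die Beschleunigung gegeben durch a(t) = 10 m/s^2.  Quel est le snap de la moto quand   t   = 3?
Nous devons dériver notre équation de l'accélération a(t) = 10 2 fois. La dérivée de l'accélération donne le jerk: j(t) = 0. En prenant d/dt de j(t), nous trouvons s(t) = 0. En utilisant s(t) = 0 et en substituant t = 3, nous trouvons s = 0.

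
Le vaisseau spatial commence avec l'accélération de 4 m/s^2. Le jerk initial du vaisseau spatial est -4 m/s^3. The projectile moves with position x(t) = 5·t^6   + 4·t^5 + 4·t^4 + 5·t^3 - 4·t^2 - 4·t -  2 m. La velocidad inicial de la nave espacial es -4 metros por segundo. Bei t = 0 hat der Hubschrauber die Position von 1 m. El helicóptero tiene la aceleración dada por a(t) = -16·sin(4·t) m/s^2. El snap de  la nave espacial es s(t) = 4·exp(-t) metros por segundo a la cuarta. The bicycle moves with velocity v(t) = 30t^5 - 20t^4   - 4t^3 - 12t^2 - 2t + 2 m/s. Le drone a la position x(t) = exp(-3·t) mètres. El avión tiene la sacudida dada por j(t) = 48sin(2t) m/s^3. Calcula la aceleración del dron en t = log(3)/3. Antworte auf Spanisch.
Partiendo de la posición x(t) = exp(-3·t), tomamos 2 derivadas. Derivando la posición, obtenemos la velocidad: v(t) = -3·exp(-3·t). Tomando d/dt de v(t), encontramos a(t) = 9·exp(-3·t). De la ecuación de la aceleración a(t) = 9·exp(-3·t), sustituimos t = log(3)/3 para obtener a = 3.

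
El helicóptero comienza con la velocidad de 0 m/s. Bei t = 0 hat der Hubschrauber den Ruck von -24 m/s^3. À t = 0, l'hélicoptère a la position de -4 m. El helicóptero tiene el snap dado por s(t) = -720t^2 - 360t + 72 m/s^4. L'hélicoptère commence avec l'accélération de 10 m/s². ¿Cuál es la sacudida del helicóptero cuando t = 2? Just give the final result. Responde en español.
j(2) = -2520.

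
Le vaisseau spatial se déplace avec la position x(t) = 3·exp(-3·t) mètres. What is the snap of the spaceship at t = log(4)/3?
To solve this, we need to take 4 derivatives of our position equation x(t) = 3·exp(-3·t). Taking d/dt of x(t), we find v(t) = -9·exp(-3·t). Differentiating velocity, we get acceleration: a(t) = 27·exp(-3·t). Differentiating acceleration, we get jerk: j(t) = -81·exp(-3·t). The derivative of jerk gives snap: s(t) = 243·exp(-3·t). Using s(t) = 243·exp(-3·t) and substituting t = log(4)/3, we find s = 243/4.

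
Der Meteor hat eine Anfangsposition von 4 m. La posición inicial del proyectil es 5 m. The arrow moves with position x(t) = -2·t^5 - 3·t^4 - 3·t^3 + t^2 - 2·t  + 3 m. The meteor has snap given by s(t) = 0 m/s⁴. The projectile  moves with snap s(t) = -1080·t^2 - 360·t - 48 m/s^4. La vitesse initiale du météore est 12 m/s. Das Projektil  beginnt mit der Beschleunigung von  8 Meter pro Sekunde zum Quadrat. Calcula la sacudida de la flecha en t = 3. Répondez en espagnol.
Para resolver esto, necesitamos tomar 3 derivadas de nuestra ecuación de la posición x(t) = -2·t^5 - 3·t^4 - 3·t^3 + t^2 - 2·t + 3. Tomando d/dt de x(t), encontramos v(t) = -10·t^4 - 12·t^3 - 9·t^2 + 2·t - 2. Tomando d/dt de v(t), encontramos a(t) = -40·t^3 - 36·t^2 - 18·t + 2. Tomando d/dt de a(t), encontramos j(t) = -120·t^2 - 72·t - 18. Tenemos la sacudida j(t) = -120·t^2 - 72·t - 18. Sustituyendo t = 3: j(3) = -1314.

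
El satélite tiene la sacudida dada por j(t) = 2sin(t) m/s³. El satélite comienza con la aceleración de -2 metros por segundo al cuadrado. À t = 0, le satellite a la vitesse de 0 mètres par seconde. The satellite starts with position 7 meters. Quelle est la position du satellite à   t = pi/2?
Nous devons trouver la primitive de notre équation du jerk j(t) = 2·sin(t) 3 fois. En prenant ∫j(t)dt et en appliquant a(0) = -2, nous trouvons a(t) = -2·cos(t). En intégrant l'accélération et en utilisant la condition initiale v(0) = 0, nous obtenons v(t) = -2·sin(t). En prenant ∫v(t)dt et en appliquant x(0) = 7, nous trouvons x(t) = 2·cos(t) + 5. De l'équation de la position x(t) = 2·cos(t) + 5, nous substituons t = pi/2 pour obtenir x = 5.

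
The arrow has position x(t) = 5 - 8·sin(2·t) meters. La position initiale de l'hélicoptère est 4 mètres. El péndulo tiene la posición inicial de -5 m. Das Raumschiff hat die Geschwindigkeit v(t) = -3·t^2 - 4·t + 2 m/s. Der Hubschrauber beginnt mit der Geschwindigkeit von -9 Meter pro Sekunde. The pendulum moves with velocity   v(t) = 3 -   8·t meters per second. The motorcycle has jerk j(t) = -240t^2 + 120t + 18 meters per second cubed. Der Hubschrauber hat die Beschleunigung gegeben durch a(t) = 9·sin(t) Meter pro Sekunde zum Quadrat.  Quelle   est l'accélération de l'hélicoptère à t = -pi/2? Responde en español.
Usando a(t) = 9·sin(t) y sustituyendo t = -pi/2, encontramos a = -9.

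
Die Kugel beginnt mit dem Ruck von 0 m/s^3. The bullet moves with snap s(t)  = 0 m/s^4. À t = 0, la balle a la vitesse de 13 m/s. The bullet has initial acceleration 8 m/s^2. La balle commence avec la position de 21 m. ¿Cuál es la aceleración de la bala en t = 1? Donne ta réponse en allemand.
Wir müssen unsere Gleichung für den Snap s(t) = 0 2-mal integrieren. Durch Integration von dem Snap und Verwendung der Anfangsbedingung j(0) = 0, erhalten wir j(t) = 0. Durch Integration von dem Ruck und Verwendung der Anfangsbedingung a(0) = 8, erhalten wir a(t) = 8. Aus der Gleichung für die Beschleunigung a(t) = 8, setzen wir t = 1 ein und erhalten a = 8.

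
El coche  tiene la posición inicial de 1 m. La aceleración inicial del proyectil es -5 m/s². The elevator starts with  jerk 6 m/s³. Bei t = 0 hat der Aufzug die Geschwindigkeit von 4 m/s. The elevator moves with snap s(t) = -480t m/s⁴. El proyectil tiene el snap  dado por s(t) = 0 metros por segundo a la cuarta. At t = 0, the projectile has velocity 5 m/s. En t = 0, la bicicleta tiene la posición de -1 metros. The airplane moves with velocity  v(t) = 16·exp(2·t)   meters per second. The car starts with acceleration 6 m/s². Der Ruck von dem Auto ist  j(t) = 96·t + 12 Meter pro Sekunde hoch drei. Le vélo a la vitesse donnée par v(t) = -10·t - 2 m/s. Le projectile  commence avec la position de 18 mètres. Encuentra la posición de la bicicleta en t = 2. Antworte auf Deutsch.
Wir müssen die Stammfunktion unserer Gleichung für die Geschwindigkeit v(t) = -10·t - 2 1-mal finden. Durch Integration von der Geschwindigkeit und Verwendung der Anfangsbedingung x(0) = -1, erhalten wir x(t) = -5·t^2 - 2·t - 1. Mit x(t) = -5·t^2 - 2·t - 1 und Einsetzen von t = 2, finden wir x = -25.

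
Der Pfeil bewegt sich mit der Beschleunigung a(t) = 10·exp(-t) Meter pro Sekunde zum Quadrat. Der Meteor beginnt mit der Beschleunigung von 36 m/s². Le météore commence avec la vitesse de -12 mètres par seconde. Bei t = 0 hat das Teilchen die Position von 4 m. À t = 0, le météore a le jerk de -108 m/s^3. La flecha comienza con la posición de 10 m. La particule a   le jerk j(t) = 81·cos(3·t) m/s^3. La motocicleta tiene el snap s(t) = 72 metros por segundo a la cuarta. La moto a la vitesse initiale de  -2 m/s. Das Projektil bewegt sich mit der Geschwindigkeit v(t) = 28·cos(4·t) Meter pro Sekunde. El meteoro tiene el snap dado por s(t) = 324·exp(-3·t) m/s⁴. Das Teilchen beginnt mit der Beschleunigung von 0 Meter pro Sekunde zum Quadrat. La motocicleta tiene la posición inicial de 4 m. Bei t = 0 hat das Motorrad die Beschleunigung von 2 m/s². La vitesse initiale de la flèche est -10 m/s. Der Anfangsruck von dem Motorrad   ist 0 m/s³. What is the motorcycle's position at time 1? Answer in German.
Um dies zu lösen, müssen wir 4 Integrale unserer Gleichung für den Snap s(t) = 72 finden. Durch Integration von dem Snap und Verwendung der Anfangsbedingung j(0) = 0, erhalten wir j(t) = 72·t. Mit ∫j(t)dt und Anwendung von a(0) = 2, finden wir a(t) = 36·t^2 + 2. Das Integral von der Beschleunigung, mit v(0) = -2, ergibt die Geschwindigkeit: v(t) = 12·t^3 + 2·t - 2. Durch Integration von der Geschwindigkeit und Verwendung der Anfangsbedingung x(0) = 4, erhalten wir x(t) = 3·t^4 + t^2 - 2·t + 4. Mit x(t) = 3·t^4 + t^2 - 2·t + 4 und Einsetzen von t = 1, finden wir x = 6.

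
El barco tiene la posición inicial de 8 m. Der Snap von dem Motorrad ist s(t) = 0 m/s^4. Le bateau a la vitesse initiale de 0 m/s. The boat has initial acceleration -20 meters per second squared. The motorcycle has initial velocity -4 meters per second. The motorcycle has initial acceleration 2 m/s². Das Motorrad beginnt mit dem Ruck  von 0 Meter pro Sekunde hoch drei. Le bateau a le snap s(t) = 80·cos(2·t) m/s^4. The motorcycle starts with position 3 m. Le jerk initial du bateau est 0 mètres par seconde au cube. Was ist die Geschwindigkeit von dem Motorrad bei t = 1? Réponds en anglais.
We must find the integral of our snap equation s(t) = 0 3 times. Taking ∫s(t)dt and applying j(0) = 0, we find j(t) = 0. The integral of jerk, with a(0) = 2, gives acceleration: a(t) = 2. Integrating acceleration and using the initial condition v(0) = -4, we get v(t) = 2·t - 4. We have velocity v(t) = 2·t - 4. Substituting t = 1: v(1) = -2.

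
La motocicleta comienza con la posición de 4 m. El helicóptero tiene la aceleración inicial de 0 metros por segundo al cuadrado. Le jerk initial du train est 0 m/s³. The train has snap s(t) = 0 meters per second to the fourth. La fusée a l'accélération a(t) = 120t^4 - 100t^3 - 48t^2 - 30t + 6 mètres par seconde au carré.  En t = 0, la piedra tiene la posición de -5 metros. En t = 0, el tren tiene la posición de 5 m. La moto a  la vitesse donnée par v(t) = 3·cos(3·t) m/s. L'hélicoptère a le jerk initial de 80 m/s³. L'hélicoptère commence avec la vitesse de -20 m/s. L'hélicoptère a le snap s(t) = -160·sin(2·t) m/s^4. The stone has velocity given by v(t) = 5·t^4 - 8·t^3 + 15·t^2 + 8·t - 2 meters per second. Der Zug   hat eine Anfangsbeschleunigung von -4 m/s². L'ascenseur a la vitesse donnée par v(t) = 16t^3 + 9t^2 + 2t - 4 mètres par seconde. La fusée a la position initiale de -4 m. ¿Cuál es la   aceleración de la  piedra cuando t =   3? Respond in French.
Nous devons dériver notre équation de la vitesse v(t) = 5·t^4 - 8·t^3 + 15·t^2 + 8·t - 2 1 fois. En prenant d/dt de v(t), nous trouvons a(t) = 20·t^3 - 24·t^2 + 30·t + 8. Nous avons l'accélération a(t) = 20·t^3 - 24·t^2 + 30·t + 8. En substituant t = 3: a(3) = 422.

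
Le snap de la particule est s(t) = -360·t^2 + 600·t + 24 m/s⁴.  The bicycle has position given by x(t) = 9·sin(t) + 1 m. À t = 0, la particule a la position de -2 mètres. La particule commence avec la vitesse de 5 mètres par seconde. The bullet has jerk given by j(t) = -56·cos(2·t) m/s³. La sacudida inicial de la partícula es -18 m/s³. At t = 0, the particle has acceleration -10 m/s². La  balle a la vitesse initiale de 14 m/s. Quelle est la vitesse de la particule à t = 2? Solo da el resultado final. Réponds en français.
La vitesse à t = 2 est v = 189.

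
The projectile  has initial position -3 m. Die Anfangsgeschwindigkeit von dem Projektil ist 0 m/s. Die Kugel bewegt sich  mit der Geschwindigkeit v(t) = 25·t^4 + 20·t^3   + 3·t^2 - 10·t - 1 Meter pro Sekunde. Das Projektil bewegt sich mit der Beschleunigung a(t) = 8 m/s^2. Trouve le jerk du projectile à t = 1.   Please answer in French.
En partant de l'accélération a(t) = 8, nous prenons 1 dérivée. En dérivant l'accélération, nous obtenons le jerk: j(t) = 0. En utilisant j(t) = 0 et en substituant t = 1, nous trouvons j = 0.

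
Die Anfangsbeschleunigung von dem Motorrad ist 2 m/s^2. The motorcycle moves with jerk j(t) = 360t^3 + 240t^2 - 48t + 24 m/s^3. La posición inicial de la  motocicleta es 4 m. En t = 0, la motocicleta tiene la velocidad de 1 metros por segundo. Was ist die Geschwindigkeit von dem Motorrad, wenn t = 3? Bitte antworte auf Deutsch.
Wir müssen die Stammfunktion unserer Gleichung für den Ruck j(t) = 360·t^3 + 240·t^2 - 48·t + 24 2-mal finden. Die Stammfunktion von dem Ruck, mit a(0) = 2, ergibt die Beschleunigung: a(t) = 90·t^4 + 80·t^3 - 24·t^2 + 24·t + 2. Durch Integration von der Beschleunigung und Verwendung der Anfangsbedingung v(0) = 1, erhalten wir v(t) = 18·t^5 + 20·t^4 - 8·t^3 + 12·t^2 + 2·t + 1. Aus der Gleichung für die Geschwindigkeit v(t) = 18·t^5 + 20·t^4 - 8·t^3 + 12·t^2 + 2·t + 1, setzen wir t = 3 ein und erhalten v = 5893.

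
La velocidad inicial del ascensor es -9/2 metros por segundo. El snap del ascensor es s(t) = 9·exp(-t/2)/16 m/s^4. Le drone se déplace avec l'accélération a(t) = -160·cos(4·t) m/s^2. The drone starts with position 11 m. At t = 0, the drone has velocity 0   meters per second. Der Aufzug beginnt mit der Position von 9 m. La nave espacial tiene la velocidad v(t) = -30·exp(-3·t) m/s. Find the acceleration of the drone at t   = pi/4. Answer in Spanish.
Tenemos la aceleración a(t) = -160·cos(4·t). Sustituyendo t = pi/4: a(pi/4) = 160.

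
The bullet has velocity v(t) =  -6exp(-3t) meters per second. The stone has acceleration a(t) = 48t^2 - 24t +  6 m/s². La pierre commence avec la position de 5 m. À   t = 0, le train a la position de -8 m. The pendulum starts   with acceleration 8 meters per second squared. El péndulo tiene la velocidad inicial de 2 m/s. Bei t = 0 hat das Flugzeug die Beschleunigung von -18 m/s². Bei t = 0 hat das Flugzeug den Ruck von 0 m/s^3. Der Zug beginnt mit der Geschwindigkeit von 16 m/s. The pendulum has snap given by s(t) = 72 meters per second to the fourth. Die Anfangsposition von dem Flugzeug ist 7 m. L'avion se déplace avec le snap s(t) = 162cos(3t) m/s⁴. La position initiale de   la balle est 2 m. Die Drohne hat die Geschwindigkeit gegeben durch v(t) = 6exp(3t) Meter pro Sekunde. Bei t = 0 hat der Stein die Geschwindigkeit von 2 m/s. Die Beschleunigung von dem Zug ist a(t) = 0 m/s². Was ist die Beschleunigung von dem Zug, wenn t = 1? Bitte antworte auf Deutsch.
Wir haben die Beschleunigung a(t) = 0. Durch Einsetzen von t = 1: a(1) = 0.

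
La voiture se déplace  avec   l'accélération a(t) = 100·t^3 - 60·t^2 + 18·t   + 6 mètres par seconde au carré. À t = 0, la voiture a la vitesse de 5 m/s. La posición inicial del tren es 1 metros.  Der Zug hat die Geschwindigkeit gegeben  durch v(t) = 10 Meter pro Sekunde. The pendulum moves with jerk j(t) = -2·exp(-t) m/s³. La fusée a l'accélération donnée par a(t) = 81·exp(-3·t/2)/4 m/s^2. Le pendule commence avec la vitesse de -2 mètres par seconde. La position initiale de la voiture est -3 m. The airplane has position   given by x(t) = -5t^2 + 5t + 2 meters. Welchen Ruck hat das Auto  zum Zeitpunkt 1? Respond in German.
Ausgehend von der Beschleunigung a(t) = 100·t^3 - 60·t^2 + 18·t + 6, nehmen wir 1 Ableitung. Mit d/dt von a(t) finden wir j(t) = 300·t^2 - 120·t + 18. Wir haben den Ruck j(t) = 300·t^2 - 120·t + 18. Durch Einsetzen von t = 1: j(1) = 198.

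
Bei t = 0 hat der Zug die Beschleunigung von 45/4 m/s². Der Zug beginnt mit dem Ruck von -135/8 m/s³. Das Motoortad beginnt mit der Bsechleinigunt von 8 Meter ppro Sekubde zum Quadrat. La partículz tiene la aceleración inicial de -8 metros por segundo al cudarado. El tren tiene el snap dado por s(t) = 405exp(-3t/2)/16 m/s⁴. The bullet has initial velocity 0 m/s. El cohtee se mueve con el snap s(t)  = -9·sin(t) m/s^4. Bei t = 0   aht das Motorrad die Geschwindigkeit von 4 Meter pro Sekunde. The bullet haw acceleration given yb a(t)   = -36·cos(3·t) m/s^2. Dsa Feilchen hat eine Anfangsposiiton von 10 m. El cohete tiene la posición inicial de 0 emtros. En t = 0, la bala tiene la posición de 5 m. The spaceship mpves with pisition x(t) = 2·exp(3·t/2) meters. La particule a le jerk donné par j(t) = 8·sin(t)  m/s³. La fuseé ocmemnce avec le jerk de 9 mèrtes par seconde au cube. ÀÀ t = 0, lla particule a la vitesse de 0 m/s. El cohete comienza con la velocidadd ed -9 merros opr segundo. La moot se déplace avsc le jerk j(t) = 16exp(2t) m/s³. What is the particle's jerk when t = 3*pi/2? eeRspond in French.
En utilisant j(t) = 8·sin(t) et en substituant t = 3*pi/2, nous trouvons j = -8.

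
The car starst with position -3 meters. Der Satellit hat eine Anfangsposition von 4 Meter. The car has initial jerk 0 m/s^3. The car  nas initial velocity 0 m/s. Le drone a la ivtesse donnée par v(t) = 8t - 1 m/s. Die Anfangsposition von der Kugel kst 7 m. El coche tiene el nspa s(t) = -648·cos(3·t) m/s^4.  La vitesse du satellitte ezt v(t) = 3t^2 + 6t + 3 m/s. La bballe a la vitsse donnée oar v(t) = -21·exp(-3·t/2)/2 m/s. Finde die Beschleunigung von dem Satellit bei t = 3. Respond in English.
Starting from velocity v(t) = 3·t^2 + 6·t + 3, we take 1 derivative. Differentiating velocity, we get acceleration: a(t) = 6·t + 6. Using a(t) = 6·t + 6 and substituting t = 3, we find a = 24.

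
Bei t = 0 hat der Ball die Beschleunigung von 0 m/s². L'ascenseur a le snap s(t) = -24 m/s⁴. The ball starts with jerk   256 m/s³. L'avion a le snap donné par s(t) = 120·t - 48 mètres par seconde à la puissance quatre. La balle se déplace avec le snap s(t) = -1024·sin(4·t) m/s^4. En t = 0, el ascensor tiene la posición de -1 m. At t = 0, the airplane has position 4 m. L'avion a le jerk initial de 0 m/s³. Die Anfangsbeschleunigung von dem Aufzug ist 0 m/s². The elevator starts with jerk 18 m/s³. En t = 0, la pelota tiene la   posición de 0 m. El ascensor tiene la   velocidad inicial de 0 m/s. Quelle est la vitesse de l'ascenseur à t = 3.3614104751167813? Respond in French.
Nous devons trouver la primitive de notre équation du snap s(t) = -24 3 fois. L'intégrale du snap est le jerk. En utilisant j(0) = 18, nous obtenons j(t) = 18 - 24·t. L'intégrale du jerk est l'accélération. En utilisant a(0) = 0, nous obtenons a(t) = 6·t·(3 - 2·t). La primitive de l'accélération, avec v(0) = 0, donne la vitesse: v(t) = t^2·(9 - 4·t). De l'équation de la vitesse v(t) = t^2·(9 - 4·t), nous substituons t = 3.3614104751167813 pour obtenir v = -50.2316651839648.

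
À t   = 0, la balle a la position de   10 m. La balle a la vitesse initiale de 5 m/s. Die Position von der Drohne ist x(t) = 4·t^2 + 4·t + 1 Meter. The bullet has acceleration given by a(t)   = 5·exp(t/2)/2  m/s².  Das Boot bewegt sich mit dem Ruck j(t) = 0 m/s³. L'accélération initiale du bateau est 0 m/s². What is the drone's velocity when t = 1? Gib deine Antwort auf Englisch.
Starting from position x(t) = 4·t^2 + 4·t + 1, we take 1 derivative. Taking d/dt of x(t), we find v(t) = 8·t + 4. Using v(t) = 8·t + 4 and substituting t = 1, we find v = 12.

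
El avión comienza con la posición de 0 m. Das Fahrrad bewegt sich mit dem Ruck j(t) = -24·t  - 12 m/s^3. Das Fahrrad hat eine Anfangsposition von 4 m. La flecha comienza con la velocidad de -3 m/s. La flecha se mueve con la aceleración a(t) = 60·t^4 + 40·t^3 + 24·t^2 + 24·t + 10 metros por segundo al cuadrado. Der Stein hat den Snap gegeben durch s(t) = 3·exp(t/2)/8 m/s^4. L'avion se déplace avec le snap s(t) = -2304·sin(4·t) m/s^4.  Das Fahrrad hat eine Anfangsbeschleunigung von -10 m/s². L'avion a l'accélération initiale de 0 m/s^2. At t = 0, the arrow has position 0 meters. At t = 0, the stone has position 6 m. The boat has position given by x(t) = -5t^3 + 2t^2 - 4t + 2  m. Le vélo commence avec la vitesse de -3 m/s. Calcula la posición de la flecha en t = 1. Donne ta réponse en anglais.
To solve this, we need to take 2 integrals of our acceleration equation a(t) = 60·t^4 + 40·t^3 + 24·t^2 + 24·t + 10. The antiderivative of acceleration, with v(0) = -3, gives velocity: v(t) = 12·t^5 + 10·t^4 + 8·t^3 + 12·t^2 + 10·t - 3. The antiderivative of velocity, with x(0) = 0, gives position: x(t) = 2·t^6 + 2·t^5 + 2·t^4 + 4·t^3 + 5·t^2 - 3·t. Using x(t) = 2·t^6 + 2·t^5 + 2·t^4 + 4·t^3 + 5·t^2 - 3·t and substituting t = 1, we find x = 12.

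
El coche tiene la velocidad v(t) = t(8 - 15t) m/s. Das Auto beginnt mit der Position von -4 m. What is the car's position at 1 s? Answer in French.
Pour résoudre ceci, nous devons prendre 1 intégrale de notre équation de la vitesse v(t) = t·(8 - 15·t). En prenant ∫v(t)dt et en appliquant x(0) = -4, nous trouvons x(t) = -5·t^3 + 4·t^2 - 4. Nous avons la position x(t) = -5·t^3 + 4·t^2 - 4. En substituant t = 1: x(1) = -5.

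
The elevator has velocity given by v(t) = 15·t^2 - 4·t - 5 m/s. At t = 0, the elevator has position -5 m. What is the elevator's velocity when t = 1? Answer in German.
Wir haben die Geschwindigkeit v(t) = 15·t^2 - 4·t - 5. Durch Einsetzen von t = 1: v(1) = 6.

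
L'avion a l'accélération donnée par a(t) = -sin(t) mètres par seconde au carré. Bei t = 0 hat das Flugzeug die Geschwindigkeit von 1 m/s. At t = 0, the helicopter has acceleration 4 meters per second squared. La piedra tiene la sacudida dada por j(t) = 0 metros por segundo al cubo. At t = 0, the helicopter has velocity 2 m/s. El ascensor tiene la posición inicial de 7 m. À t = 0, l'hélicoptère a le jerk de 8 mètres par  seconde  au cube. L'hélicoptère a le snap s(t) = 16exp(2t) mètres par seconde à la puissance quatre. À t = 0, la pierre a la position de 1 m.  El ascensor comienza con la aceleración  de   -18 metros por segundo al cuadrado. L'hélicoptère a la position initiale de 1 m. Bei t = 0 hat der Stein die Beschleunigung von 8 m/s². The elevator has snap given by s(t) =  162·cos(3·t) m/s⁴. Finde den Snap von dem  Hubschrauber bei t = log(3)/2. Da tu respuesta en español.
Tenemos el snap s(t) = 16·exp(2·t). Sustituyendo t = log(3)/2: s(log(3)/2) = 48.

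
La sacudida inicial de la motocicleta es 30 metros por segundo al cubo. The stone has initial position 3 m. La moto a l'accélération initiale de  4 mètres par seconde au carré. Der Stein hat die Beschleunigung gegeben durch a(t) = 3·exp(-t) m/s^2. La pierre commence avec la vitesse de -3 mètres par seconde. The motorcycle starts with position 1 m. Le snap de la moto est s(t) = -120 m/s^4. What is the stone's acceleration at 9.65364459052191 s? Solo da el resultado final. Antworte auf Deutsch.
a(9.65364459052191) = 0.000192573568763162.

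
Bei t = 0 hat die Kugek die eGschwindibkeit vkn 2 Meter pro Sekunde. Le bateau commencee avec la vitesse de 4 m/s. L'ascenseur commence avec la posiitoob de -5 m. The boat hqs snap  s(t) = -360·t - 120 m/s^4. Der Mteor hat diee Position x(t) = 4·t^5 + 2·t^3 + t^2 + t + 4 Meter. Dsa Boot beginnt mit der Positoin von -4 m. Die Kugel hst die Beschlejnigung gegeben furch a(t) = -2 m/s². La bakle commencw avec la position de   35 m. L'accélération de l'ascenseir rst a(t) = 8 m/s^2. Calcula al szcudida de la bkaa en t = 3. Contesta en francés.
Pour résoudre ceci, nous devons prendre 1 dérivée de notre équation de l'accélération a(t) = -2. La dérivée de l'accélération donne le jerk: j(t) = 0. En utilisant j(t) = 0 et en substituant t = 3, nous trouvons j = 0.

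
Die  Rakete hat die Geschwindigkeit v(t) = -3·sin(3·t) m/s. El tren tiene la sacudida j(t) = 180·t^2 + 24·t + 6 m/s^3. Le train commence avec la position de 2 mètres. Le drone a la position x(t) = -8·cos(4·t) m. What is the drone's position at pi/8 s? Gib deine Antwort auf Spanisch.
Tenemos la posición x(t) = -8·cos(4·t). Sustituyendo t = pi/8: x(pi/8) = 0.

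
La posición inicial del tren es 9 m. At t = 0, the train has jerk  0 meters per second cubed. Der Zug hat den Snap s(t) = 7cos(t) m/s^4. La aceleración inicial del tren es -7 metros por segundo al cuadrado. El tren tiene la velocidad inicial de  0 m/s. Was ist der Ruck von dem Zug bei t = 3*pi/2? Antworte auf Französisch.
Pour résoudre ceci, nous devons prendre 1 intégrale de notre équation du snap s(t) = 7·cos(t). En intégrant le snap et en utilisant la condition initiale j(0) = 0, nous obtenons j(t) = 7·sin(t). Nous avons le jerk j(t) = 7·sin(t). En substituant t = 3*pi/2: j(3*pi/2) = -7.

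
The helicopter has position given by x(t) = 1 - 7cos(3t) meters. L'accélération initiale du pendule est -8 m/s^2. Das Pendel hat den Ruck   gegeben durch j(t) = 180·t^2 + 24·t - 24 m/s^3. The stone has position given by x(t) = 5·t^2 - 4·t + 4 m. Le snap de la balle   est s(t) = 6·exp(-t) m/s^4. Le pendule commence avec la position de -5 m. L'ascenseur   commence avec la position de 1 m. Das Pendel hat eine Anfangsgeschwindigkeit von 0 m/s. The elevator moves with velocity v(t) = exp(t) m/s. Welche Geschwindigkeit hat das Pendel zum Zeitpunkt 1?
Ausgehend von dem Ruck j(t) = 180·t^2 + 24·t - 24, nehmen wir 2 Integrale. Mit ∫j(t)dt und Anwendung von a(0) = -8, finden wir a(t) = 60·t^3 + 12·t^2 - 24·t - 8. Mit ∫a(t)dt und Anwendung von v(0) = 0, finden wir v(t) = t·(15·t^3 + 4·t^2 - 12·t - 8). Mit v(t) = t·(15·t^3 + 4·t^2 - 12·t - 8) und Einsetzen von t = 1, finden wir v = -1.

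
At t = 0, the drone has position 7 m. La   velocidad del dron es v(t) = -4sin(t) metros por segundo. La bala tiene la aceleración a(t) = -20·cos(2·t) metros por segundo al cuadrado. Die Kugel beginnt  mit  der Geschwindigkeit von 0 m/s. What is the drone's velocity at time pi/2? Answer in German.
Wir haben die Geschwindigkeit v(t) = -4·sin(t). Durch Einsetzen von t = pi/2: v(pi/2) = -4.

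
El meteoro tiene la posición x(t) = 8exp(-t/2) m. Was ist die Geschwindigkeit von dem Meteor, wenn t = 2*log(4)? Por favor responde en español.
Debemos derivar nuestra ecuación de la posición x(t) = 8·exp(-t/2) 1 vez. Derivando la posición, obtenemos la velocidad: v(t) = -4·exp(-t/2). Tenemos la velocidad v(t) = -4·exp(-t/2). Sustituyendo t = 2*log(4): v(2*log(4)) = -1.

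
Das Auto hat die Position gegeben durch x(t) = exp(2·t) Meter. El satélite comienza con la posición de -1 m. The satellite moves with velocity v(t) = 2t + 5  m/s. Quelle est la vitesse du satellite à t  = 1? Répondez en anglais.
We have velocity v(t) = 2·t + 5. Substituting t = 1: v(1) = 7.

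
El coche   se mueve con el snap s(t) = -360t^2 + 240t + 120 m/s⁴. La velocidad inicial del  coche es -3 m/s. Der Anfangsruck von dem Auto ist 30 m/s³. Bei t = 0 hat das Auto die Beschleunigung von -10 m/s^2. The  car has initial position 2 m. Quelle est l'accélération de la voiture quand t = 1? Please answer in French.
Nous devons intégrer notre équation du snap s(t) = -360·t^2 + 240·t + 120 2 fois. La primitive du snap est le jerk. En utilisant j(0) = 30, nous obtenons j(t) = -120·t^3 + 120·t^2 + 120·t + 30. En intégrant le jerk et en utilisant la condition initiale a(0) = -10, nous obtenons a(t) = -30·t^4 + 40·t^3 + 60·t^2 + 30·t - 10. En utilisant a(t) = -30·t^4 + 40·t^3 + 60·t^2 + 30·t - 10 et en substituant t = 1, nous trouvons a = 90.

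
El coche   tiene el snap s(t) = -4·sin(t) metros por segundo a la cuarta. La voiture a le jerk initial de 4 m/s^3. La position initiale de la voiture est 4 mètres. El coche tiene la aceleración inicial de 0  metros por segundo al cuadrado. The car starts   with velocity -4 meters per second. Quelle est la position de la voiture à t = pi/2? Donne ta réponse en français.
Pour résoudre ceci, nous devons prendre 4 primitives de notre équation du snap s(t) = -4·sin(t). En intégrant le snap et en utilisant la condition initiale j(0) = 4, nous obtenons j(t) = 4·cos(t). En prenant ∫j(t)dt et en appliquant a(0) = 0, nous trouvons a(t) = 4·sin(t). En intégrant l'accélération et en utilisant la condition initiale v(0) = -4, nous obtenons v(t) = -4·cos(t). En prenant ∫v(t)dt et en appliquant x(0) = 4, nous trouvons x(t) = 4 - 4·sin(t). De l'équation de la position x(t) = 4 - 4·sin(t), nous substituons t = pi/2 pour obtenir x = 0.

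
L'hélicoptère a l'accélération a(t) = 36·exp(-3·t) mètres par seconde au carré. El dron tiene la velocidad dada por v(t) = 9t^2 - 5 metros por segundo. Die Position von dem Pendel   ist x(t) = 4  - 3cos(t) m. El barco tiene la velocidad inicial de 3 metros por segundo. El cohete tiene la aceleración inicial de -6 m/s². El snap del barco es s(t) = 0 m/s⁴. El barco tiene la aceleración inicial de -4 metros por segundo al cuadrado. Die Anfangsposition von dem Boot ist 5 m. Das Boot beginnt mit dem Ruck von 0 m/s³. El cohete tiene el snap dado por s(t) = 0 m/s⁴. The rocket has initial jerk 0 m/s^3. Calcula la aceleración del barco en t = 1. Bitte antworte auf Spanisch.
Necesitamos integrar nuestra ecuación del snap s(t) = 0 2 veces. Integrando el snap y usando la condición inicial j(0) = 0, obtenemos j(t) = 0. La antiderivada de la sacudida es la aceleración. Usando a(0) = -4, obtenemos a(t) = -4. Tenemos la aceleración a(t) = -4. Sustituyendo t = 1: a(1) = -4.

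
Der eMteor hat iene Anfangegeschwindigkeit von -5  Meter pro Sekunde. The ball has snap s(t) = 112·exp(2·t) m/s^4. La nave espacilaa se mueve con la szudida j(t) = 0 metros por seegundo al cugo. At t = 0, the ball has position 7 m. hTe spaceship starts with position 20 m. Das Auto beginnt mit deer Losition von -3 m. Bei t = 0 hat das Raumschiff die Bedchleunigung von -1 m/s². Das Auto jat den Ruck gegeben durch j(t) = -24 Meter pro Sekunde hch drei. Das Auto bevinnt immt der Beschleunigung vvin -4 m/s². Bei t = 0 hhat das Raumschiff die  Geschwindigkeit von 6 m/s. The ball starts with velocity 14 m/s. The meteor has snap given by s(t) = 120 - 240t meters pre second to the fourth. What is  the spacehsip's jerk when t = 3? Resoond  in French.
En utilisant j(t) = 0 et en substituant t = 3, nous trouvons j = 0.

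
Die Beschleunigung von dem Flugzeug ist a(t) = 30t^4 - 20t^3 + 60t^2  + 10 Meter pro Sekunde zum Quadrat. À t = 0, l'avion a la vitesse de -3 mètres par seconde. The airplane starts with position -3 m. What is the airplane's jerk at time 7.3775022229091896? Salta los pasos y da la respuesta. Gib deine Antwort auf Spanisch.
La sacudida en t = 7.3775022229091896 es j = 45804.3627624108.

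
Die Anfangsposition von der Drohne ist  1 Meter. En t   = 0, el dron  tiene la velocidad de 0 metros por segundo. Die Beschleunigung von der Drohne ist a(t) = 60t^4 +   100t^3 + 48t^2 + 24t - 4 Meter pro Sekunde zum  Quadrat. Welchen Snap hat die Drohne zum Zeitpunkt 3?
Wir müssen unsere Gleichung für die Beschleunigung a(t) = 60·t^4 + 100·t^3 + 48·t^2 + 24·t - 4 2-mal ableiten. Die Ableitung von der Beschleunigung ergibt den Ruck: j(t) = 240·t^3 + 300·t^2 + 96·t + 24. Durch Ableiten von dem Ruck erhalten wir den Snap: s(t) = 720·t^2 + 600·t + 96. Wir haben den Snap s(t) = 720·t^2 + 600·t + 96. Durch Einsetzen von t = 3: s(3) = 8376.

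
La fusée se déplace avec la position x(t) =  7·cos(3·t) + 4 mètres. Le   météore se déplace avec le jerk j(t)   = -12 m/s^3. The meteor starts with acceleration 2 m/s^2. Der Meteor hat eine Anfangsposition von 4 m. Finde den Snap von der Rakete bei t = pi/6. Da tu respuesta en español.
Partiendo de la posición x(t) = 7·cos(3·t) + 4, tomamos 4 derivadas. La derivada de la posición da la velocidad: v(t) = -21·sin(3·t). Tomando d/dt de v(t), encontramos a(t) = -63·cos(3·t). Tomando d/dt de a(t), encontramos j(t) = 189·sin(3·t). Derivando la sacudida, obtenemos el snap: s(t) = 567·cos(3·t). De la ecuación del snap s(t) = 567·cos(3·t), sustituimos t = pi/6 para obtener s = 0.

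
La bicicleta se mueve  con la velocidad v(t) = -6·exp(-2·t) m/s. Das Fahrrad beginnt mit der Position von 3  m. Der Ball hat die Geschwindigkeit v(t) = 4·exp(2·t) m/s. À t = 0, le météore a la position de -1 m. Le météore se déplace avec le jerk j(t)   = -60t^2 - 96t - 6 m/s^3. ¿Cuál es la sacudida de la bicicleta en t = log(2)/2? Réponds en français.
Nous devons dériver notre équation de la vitesse v(t) = -6·exp(-2·t) 2 fois. La dérivée de la vitesse donne l'accélération: a(t) = 12·exp(-2·t). En dérivant l'accélération, nous obtenons le jerk: j(t) = -24·exp(-2·t). De l'équation du jerk j(t) = -24·exp(-2·t), nous substituons t = log(2)/2 pour obtenir j = -12.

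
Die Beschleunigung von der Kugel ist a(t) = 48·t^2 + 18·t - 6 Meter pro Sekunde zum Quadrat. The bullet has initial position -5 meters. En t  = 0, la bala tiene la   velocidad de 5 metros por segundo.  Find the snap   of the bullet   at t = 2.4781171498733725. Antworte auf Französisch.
Nous devons dériver notre équation de l'accélération a(t) = 48·t^2 + 18·t - 6 2 fois. La dérivée de l'accélération donne le jerk: j(t) = 96·t + 18. En dérivant le jerk, nous obtenons le snap: s(t) = 96. Nous avons le snap s(t) = 96. En substituant t = 2.4781171498733725: s(2.4781171498733725) = 96.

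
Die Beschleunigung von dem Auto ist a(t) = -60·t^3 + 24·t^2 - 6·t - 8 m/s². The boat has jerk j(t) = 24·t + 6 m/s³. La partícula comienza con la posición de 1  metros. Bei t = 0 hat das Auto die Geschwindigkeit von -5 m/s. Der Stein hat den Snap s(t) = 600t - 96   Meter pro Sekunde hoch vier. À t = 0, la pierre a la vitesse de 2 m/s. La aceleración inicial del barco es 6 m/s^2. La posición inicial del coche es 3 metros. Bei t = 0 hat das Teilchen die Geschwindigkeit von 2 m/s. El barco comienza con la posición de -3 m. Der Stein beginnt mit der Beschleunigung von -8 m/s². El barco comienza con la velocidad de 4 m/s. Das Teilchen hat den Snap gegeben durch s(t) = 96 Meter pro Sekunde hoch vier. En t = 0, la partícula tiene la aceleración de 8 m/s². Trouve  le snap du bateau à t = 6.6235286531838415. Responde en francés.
Pour résoudre ceci, nous devons prendre 1 dérivée de notre équation du jerk j(t) = 24·t + 6. La dérivée du jerk donne le snap: s(t) = 24. De l'équation du snap s(t) = 24, nous substituons t = 6.6235286531838415 pour obtenir s = 24.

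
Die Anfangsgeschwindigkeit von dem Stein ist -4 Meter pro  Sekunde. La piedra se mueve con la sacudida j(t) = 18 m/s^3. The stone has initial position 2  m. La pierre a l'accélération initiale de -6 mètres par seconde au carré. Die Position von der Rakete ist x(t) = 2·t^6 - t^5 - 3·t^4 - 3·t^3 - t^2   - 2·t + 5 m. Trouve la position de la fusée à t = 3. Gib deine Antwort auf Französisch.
En utilisant x(t) = 2·t^6 - t^5 - 3·t^4 - 3·t^3 - t^2 - 2·t + 5 et en substituant t = 3, nous trouvons x = 881.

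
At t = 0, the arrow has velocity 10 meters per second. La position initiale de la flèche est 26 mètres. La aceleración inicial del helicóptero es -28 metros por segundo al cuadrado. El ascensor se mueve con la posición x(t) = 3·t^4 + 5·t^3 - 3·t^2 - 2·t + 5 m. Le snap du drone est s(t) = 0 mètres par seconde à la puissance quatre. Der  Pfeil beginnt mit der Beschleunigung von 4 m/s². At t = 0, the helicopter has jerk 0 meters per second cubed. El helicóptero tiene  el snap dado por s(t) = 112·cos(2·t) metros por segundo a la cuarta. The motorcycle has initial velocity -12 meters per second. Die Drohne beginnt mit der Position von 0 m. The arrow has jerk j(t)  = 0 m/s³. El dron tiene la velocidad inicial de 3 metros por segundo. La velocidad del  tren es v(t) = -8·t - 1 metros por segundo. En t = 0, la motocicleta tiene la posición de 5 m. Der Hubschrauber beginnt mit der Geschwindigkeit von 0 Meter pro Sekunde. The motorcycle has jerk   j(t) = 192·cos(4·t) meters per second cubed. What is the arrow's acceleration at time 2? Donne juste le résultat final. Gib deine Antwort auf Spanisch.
a(2) = 4.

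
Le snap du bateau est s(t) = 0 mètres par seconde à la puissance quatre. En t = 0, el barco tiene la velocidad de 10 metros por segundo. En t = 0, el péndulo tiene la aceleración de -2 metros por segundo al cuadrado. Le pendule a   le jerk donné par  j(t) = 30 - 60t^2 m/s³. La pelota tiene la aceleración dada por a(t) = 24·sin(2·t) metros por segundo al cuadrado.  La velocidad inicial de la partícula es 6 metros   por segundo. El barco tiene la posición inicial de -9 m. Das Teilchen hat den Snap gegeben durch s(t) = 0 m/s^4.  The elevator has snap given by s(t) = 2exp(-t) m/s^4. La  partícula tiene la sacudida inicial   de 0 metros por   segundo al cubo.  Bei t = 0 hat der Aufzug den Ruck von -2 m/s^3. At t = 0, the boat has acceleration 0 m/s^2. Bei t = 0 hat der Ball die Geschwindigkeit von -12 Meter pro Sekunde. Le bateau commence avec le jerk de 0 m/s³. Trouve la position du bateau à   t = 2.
Pour résoudre ceci, nous devons prendre 4 primitives de notre équation du snap s(t) = 0. En prenant ∫s(t)dt et en appliquant j(0) = 0, nous trouvons j(t) = 0. En prenant ∫j(t)dt et en appliquant a(0) = 0, nous trouvons a(t) = 0. En intégrant l'accélération et en utilisant la condition initiale v(0) = 10, nous obtenons v(t) = 10. En prenant ∫v(t)dt et en appliquant x(0) = -9, nous trouvons x(t) = 10·t - 9. En utilisant x(t) = 10·t - 9 et en substituant t = 2, nous trouvons x = 11.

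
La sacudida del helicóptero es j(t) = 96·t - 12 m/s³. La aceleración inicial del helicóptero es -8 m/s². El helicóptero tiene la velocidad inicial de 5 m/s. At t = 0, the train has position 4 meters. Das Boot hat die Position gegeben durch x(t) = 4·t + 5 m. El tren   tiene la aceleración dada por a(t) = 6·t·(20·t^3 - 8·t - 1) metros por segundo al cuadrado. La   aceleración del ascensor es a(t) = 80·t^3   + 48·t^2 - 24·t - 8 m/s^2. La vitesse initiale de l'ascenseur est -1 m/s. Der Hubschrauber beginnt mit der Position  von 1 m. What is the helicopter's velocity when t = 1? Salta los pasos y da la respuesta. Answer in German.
v(1) = 7.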